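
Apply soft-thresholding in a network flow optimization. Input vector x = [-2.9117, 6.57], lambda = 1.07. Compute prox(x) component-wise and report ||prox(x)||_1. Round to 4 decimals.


Soft-thresholding with lambda = 1.07:
prox(-2.9117) = sign(-2.9117)*max(|-2.9117| - 1.07, 0) = -1.8417
prox(6.57) = sign(6.57)*max(|6.57| - 1.07, 0) = 5.5
prox(x) = [-1.8417, 5.5]
||prox(x)||_1 = 1.8417 + 5.5 = 7.3417


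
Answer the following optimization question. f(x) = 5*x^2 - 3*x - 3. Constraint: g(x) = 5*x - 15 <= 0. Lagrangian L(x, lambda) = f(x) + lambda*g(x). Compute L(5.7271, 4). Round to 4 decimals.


Step 1: Evaluate f(x).
f(5.7271) = 5*5.7271^2 - 3*5.7271 - 3 = 143.8171
Step 2: Evaluate g(x).
g(5.7271) = 5*5.7271 - 15 = 13.6355
Step 3: Compute Lagrangian.
L = 143.8171 + 4*13.6355 = 198.3591


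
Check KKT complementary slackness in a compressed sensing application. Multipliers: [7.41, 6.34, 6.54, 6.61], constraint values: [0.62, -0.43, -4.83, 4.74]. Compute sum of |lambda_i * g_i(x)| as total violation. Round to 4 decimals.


KKT complementary slackness check:
lambda_1 * g_1 = 7.41 * 0.62 = 4.5942
lambda_2 * g_2 = 6.34 * -0.43 = -2.7262
lambda_3 * g_3 = 6.54 * -4.83 = -31.5882
lambda_4 * g_4 = 6.61 * 4.74 = 31.3314
Total violation = 4.5942 + 2.7262 + 31.5882 + 31.3314 = 70.24


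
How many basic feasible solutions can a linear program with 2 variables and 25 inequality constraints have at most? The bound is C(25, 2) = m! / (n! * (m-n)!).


Each vertex corresponds to some choice of n active constraints out of m, so the number of vertices is at most C(m, n) = m! / (n!(m-n)!).
m = 25, n = 2
Numerator: 25 * 24
Denominator: 2! = 2
C(25, 2) = 300


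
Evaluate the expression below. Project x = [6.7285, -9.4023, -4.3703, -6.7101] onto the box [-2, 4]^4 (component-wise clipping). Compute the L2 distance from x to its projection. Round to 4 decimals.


Project each component onto [-2, 4].
clip(6.7285) = 4.0, clip(-9.4023) = -2.0, clip(-4.3703) = -2.0, clip(-6.7101) = -2.0
Projection = [4.0, -2.0, -2.0, -2.0]
Squared diffs: [7.4447, 54.794, 5.6183, 22.185]
Distance = sqrt(90.042) = 9.4891


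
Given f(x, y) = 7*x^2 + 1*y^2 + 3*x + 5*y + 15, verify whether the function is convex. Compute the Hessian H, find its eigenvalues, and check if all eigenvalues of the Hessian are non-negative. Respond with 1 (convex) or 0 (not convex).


The Hessian of f(x,y) = 7*x^2 + 1*y^2 + 3*x + 5*y + 15 is:
H = [[14, 0], [0, 2]]
Trace = 14 + 2 = 16
Determinant = 14*2 - (0)^2 = 28
Discriminant = (16)^2 - 4*28 = 144.0
Eigenvalues: lambda_1 = 2.0, lambda_2 = 14.0
The function is convex.

1


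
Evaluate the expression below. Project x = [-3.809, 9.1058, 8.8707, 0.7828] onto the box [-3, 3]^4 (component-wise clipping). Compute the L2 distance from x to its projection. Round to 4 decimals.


Project each component onto [-3, 3].
clip(-3.809) = -3.0, clip(9.1058) = 3.0, clip(8.8707) = 3.0, clip(0.7828) = 0.7828
Projection = [-3.0, 3.0, 3.0, 0.7828]
Squared diffs: [0.6545, 37.2808, 34.4651, 0.0]
Distance = sqrt(72.4004) = 8.5088


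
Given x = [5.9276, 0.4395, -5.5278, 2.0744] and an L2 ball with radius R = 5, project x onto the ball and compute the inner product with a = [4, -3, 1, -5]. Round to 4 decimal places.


Step 1: Compute ||x|| (intermediates to 6 decimals).
||x|| = sqrt(5.9276^2 + 0.4395^2 + (-5.5278)^2 + 2.0744^2) = 8.377906
Step 2: Project.
Since ||x|| > R, scale = R/||x|| = 5/8.377906 = 0.596808, proj(x) = scale * x
proj(x) = [3.537639, 0.262297, -3.299035, 1.238019]
Step 3: Dot product.
a^T * proj(x) = 4*3.537639 - 3*0.262297 + 1*(-3.299035) - 5*1.238019 = 3.8745


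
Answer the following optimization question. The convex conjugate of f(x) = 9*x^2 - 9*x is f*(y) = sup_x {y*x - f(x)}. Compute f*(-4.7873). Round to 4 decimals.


f*(y) = sup_x {y*x - a*x^2 - b*x} = sup_x {(y-b)*x - a*x^2}
FOC: (y - b) - 2a*x = 0 => x* = (y - b)/(2a)
x* = (-4.7873 + 9)/(2*9) = 0.234
f*(-4.7873) = (y-b)^2/(4a) = (-4.7873 + 9)^2/(4*9)
= 17.7468/36 = 0.493


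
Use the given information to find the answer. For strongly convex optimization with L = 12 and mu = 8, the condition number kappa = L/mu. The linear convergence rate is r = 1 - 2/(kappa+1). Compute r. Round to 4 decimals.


Step 1: Compute the condition number.
kappa = L/mu = 12/8 = 1.5
Step 2: Compute the convergence rate.
r = 1 - 2/(kappa + 1) = 1 - 2*mu/(L + mu) = (L - mu)/(L + mu) = 4/20 = 0.2


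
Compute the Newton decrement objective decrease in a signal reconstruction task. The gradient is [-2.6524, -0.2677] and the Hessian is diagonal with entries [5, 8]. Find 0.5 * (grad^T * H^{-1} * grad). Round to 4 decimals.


Step 1: H is diagonal, so H^(-1) * g = [-0.5305, -0.0335].
Step 2: g^T H^(-1) g = sum_i g_i^2 / H_ii
  = (-2.6524)^2/5 + (-0.2677)^2/8
  = 1.407 + 0.009 = 1.416
Step 3: Objective decrease = 0.5 * g^T H^(-1) g = 0.708


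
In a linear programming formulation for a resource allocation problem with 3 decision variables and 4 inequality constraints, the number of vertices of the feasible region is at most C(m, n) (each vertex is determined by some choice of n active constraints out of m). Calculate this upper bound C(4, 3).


Each vertex corresponds to some choice of n active constraints out of m, so the number of vertices is at most C(m, n) = m! / (n!(m-n)!).
m = 4, n = 3
Numerator: 4 * 3 * 2
Denominator: 3! = 6
C(4, 3) = 4


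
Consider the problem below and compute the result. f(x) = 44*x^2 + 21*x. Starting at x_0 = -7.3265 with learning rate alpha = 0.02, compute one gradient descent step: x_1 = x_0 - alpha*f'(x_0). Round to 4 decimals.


We compute the gradient at x_0 and apply the update.
f'(x) = 88*x + 21
f'(-7.3265) = 88*-7.3265 + 21 = -623.732
x_1 = -7.3265 - 0.02*-623.732 = 5.1481


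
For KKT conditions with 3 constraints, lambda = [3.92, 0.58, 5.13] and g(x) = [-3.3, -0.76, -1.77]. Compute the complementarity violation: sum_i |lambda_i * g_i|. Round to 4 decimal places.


KKT complementary slackness check:
lambda_1 * g_1 = 3.92 * -3.3 = -12.936
lambda_2 * g_2 = 0.58 * -0.76 = -0.4408
lambda_3 * g_3 = 5.13 * -1.77 = -9.0801
Total violation = 12.936 + 0.4408 + 9.0801 = 22.4569


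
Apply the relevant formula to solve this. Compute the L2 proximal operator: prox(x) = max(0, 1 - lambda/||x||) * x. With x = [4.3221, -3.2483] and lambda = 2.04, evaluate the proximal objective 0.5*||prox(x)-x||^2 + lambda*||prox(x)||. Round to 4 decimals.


Step 1: Compute ||x||.
||x|| = 5.4067
Step 2: Compute scaling factor.
scale = max(0, 1 - 2.04/5.4067) = 0.6227
Step 3: prox(x) = [2.6913, -2.0227]
||prox(x)|| = 3.3667
Step 4: Proximal objective.
0.5*||prox-x||^2 = 2.0808
lambda*||prox|| = 6.8681
Total = 8.9488


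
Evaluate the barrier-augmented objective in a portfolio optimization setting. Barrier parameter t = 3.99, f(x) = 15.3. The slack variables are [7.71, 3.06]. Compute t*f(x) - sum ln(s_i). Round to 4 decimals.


Step 1: Compute log-barrier.
ln values: [2.0425, 1.1184]
phi = -(2.0425 + 1.1184) = -3.1609
Step 2: Compute augmented objective.
t*f(x) = 3.99*15.3 = 61.047
Total = 61.047 - 3.1609 = 57.8861


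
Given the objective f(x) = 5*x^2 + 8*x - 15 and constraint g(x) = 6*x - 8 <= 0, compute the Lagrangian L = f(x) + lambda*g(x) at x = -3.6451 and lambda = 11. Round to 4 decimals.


Step 1: Evaluate f(x).
f(-3.6451) = 5*(-3.6451)^2 + 8*(-3.6451) - 15 = 22.273
Step 2: Evaluate g(x).
g(-3.6451) = 6*-3.6451 - 8 = -29.8706
Step 3: Compute Lagrangian.
L = 22.273 + 11*-29.8706 = -306.3036


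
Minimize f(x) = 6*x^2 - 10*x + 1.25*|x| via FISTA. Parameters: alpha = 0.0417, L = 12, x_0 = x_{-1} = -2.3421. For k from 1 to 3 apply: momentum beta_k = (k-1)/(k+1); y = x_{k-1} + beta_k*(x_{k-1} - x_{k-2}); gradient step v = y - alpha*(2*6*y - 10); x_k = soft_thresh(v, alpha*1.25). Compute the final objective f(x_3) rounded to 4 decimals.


FISTA on f(x) = 6*x^2 - 10*x + 1.25*|x|
L = 12, alpha = 0.0417
Iteration 1: beta = 0.0, y = -2.3421 + 0.0*(-2.3421 + 2.3421) = -2.3421
  grad(y) = -38.1052, v = y - alpha*grad = -0.7531
  prox(v) = soft_thresh(-0.7531, 0.0521) = -0.701
Iteration 2: beta = 0.3333, y = -0.701 + 0.3333*(-0.701 + 2.3421) = -0.154
  grad(y) = -11.8474, v = y - alpha*grad = 0.3401
  prox(v) = soft_thresh(0.3401, 0.0521) = 0.288
Iteration 3: beta = 0.5, y = 0.288 + 0.5*(0.288 + 0.701) = 0.7824
  grad(y) = -0.6108, v = y - alpha*grad = 0.8079
  prox(v) = soft_thresh(0.8079, 0.0521) = 0.7558
f(x_3) = 6*0.7558^2 - 10*0.7558 + 1.25*|0.7558| = -3.1859


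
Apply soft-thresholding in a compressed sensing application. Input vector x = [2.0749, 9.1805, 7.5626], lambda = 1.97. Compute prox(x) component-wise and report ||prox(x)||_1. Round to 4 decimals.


Soft-thresholding with lambda = 1.97:
prox(2.0749) = sign(2.0749)*max(|2.0749| - 1.97, 0) = 0.1049
prox(9.1805) = sign(9.1805)*max(|9.1805| - 1.97, 0) = 7.2105
prox(7.5626) = sign(7.5626)*max(|7.5626| - 1.97, 0) = 5.5926
prox(x) = [0.1049, 7.2105, 5.5926]
||prox(x)||_1 = 0.1049 + 7.2105 + 5.5926 = 12.908


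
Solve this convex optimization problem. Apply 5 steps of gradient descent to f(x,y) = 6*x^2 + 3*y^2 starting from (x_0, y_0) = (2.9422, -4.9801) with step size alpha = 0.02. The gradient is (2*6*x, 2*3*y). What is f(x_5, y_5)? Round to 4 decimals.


Gradient descent on f(x,y) = 6*x^2 + 3*y^2.
Starting point: (2.9422, -4.9801), alpha = 0.02
Step 1: grad_x = 2*6*2.9422 = 35.3064, grad_y = 2*3*-4.9801 = -29.8806
  x_1 = 2.9422 - 0.02*35.3064 = 2.2361
  y_1 = -4.9801 - 0.02*-29.8806 = -4.3825
Step 2: grad_x = 2*6*2.2361 = 26.8329, grad_y = 2*3*-4.3825 = -26.2949
  x_2 = 2.2361 - 0.02*26.8329 = 1.6994
  y_2 = -4.3825 - 0.02*-26.2949 = -3.8566
Step 3: grad_x = 2*6*1.6994 = 20.393, grad_y = 2*3*-3.8566 = -23.1395
  x_3 = 1.6994 - 0.02*20.393 = 1.2916
  y_3 = -3.8566 - 0.02*-23.1395 = -3.3938
Step 4: grad_x = 2*6*1.2916 = 15.4987, grad_y = 2*3*-3.3938 = -20.3628
  x_4 = 1.2916 - 0.02*15.4987 = 0.9816
  y_4 = -3.3938 - 0.02*-20.3628 = -2.9865
Step 5: grad_x = 2*6*0.9816 = 11.779, grad_y = 2*3*-2.9865 = -17.9193
  x_5 = 0.9816 - 0.02*11.779 = 0.746
  y_5 = -2.9865 - 0.02*-17.9193 = -2.6282
f(0.746, -2.6282) = 6*0.746^2 + 3*(-2.6282)^2 = 24.0608


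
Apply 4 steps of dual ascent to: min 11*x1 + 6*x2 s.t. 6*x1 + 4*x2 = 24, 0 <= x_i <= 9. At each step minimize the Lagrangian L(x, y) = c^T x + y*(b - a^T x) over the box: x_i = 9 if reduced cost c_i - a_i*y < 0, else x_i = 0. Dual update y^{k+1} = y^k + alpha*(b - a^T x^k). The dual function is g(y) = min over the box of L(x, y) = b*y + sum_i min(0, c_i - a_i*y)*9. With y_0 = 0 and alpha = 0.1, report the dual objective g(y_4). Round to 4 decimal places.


Dual ascent for LP: min 11*x1 + 6*x2, 6*x1 + 4*x2 = 24, 0 <= x_i <= 9
Step 1: y^k = 0.0, reduced costs: (11.0, 6.0)
  x^k = (0.0, 0.0), subgradient = b - a^T x = 24.0
  y^{k+1} = 0.0 + 0.1*24.0 = 2.4
Step 2: y^k = 2.4, reduced costs: (-3.4, -3.6)
  x^k = (9.0, 9.0), subgradient = b - a^T x = -66.0
  y^{k+1} = 2.4 + 0.1*-66.0 = -4.2
Step 3: y^k = -4.2, reduced costs: (36.2, 22.8)
  x^k = (0.0, 0.0), subgradient = b - a^T x = 24.0
  y^{k+1} = -4.2 + 0.1*24.0 = -1.8
Step 4: y^k = -1.8, reduced costs: (21.8, 13.2)
  x^k = (0.0, 0.0), subgradient = b - a^T x = 24.0
  y^{k+1} = -1.8 + 0.1*24.0 = 0.6
Dual objective at y_4 = 0.6: reduced costs (7.4, 3.6), box minimizer x = (0.0, 0.0)
g(y_4) = b*y + (c1 - a1*y)*x1 + (c2 - a2*y)*x2 = 24*0.6 + 7.4*0.0 + 3.6*0.0 = 14.4 + 0.0 + 0.0 = 14.4


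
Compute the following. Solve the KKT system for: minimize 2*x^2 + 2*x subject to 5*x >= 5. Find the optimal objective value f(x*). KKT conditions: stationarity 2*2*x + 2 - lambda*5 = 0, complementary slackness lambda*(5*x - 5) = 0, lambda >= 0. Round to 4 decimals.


Step 1: Try lambda = 0 (constraint inactive).
x_unc = -2/(2*2) = -0.5
Check: 5*-0.5 = -2.5 < 5 -- violated!
Step 2: Constraint must be active: 5*x = 5
x* = 5/5 = 1.0
lambda = (2*2*1.0 + 2)/5 = 1.2
Step 3: Compute optimal value.
f(x*) = 2*1.0^2 + 2*1.0 = 4.0


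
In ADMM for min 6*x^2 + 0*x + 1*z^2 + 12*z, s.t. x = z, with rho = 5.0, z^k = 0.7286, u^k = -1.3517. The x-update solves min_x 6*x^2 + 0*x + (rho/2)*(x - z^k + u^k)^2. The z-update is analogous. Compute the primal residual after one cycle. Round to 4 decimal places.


ADMM iteration with rho = 5.0, z^k = 0.7286, u^k = -1.3517
Step 1: x-update.
Minimize 6*x^2 + 0*x + (5.0/2)*(x - 0.7286 - 1.3517)^2
FOC: (2*6 + 5.0)*x = 0 + 5.0*(0.7286 + 1.3517)
x^{k+1} = 0.6119
Step 2: z-update.
Minimize 1*z^2 + 12*z + (5.0/2)*(0.6119 - z - 1.3517)^2
FOC: (2*1 + 5.0)*z = -12 + 5.0*(0.6119 - 1.3517)
z^{k+1} = -2.2427
Step 3: u-update.
u^{k+1} = -1.3517 + 0.6119 + 2.2427 = 1.5029
Step 4: Primal residual = |0.6119 + 2.2427| = 2.8546


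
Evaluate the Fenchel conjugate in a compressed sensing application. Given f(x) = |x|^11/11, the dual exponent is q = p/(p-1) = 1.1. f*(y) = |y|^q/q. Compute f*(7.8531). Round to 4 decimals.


The conjugate exponent q satisfies 1/p + 1/q = 1.
p = 11, so q = 11/(11 - 1) = 1.1
|y|^q = 7.8531^1.1 = 9.6504
f*(7.8531) = 9.6504 / 1.1 = 8.7731


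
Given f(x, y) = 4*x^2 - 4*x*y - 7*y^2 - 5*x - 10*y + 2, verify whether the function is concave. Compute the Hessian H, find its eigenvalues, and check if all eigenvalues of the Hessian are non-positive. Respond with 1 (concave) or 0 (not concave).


The Hessian of f(x,y) = 4*x^2 - 4*x*y - 7*y^2 - 5*x - 10*y + 2 is:
H = [[8, -4], [-4, -14]]
Trace = 8 - 14 = -6
Determinant = 8*-14 - (-4)^2 = -128
Discriminant = (-6)^2 - 4*-128 = 548.0
Eigenvalues: lambda_1 = -14.7047, lambda_2 = 8.7047
The function is not concave.

0


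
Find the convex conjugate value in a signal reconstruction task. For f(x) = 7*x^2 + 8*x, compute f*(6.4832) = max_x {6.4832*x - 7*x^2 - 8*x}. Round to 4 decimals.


f*(y) = sup_x {y*x - a*x^2 - b*x} = sup_x {(y-b)*x - a*x^2}
FOC: (y - b) - 2a*x = 0 => x* = (y - b)/(2a)
x* = (6.4832 - 8)/(2*7) = -0.1083
f*(6.4832) = (y-b)^2/(4a) = (6.4832 - 8)^2/(4*7)
= 2.3007/28 = 0.0822


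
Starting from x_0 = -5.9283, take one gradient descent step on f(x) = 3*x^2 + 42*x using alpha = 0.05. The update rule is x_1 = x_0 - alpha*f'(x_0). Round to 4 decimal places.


We compute the gradient at x_0 and apply the update.
f'(x) = 6*x + 42
f'(-5.9283) = 6*-5.9283 + 42 = 6.4302
x_1 = -5.9283 - 0.05*6.4302 = -6.2498


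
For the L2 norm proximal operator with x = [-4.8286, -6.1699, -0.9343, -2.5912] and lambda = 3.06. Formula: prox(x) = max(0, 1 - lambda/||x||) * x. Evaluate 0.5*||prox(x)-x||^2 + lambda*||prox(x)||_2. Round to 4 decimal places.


Step 1: Compute ||x||.
||x|| = 8.3048
Step 2: Compute scaling factor.
scale = max(0, 1 - 3.06/8.3048) = 0.6315
Step 3: prox(x) = [-3.0495, -3.8965, -0.59, -1.6364]
||prox(x)|| = 5.2448
Step 4: Proximal objective.
0.5*||prox-x||^2 = 4.6818
lambda*||prox|| = 16.0491
Total = 20.731


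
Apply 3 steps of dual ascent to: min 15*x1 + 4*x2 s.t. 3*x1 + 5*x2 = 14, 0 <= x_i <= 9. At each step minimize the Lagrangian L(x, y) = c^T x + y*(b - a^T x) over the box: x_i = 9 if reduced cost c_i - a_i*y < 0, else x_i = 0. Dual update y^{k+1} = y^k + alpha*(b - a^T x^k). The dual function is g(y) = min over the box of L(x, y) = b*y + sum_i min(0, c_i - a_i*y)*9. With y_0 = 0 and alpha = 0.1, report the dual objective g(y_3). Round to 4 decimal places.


Dual ascent for LP: min 15*x1 + 4*x2, 3*x1 + 5*x2 = 14, 0 <= x_i <= 9
Step 1: y^k = 0.0, reduced costs: (15.0, 4.0)
  x^k = (0.0, 0.0), subgradient = b - a^T x = 14.0
  y^{k+1} = 0.0 + 0.1*14.0 = 1.4
Step 2: y^k = 1.4, reduced costs: (10.8, -3.0)
  x^k = (0.0, 9.0), subgradient = b - a^T x = -31.0
  y^{k+1} = 1.4 + 0.1*-31.0 = -1.7
Step 3: y^k = -1.7, reduced costs: (20.1, 12.5)
  x^k = (0.0, 0.0), subgradient = b - a^T x = 14.0
  y^{k+1} = -1.7 + 0.1*14.0 = -0.3
Dual objective at y_3 = -0.3: reduced costs (15.9, 5.5), box minimizer x = (0.0, 0.0)
g(y_3) = b*y + (c1 - a1*y)*x1 + (c2 - a2*y)*x2 = 14*(-0.3) + 15.9*0.0 + 5.5*0.0 = -4.2 + 0.0 + 0.0 = -4.2


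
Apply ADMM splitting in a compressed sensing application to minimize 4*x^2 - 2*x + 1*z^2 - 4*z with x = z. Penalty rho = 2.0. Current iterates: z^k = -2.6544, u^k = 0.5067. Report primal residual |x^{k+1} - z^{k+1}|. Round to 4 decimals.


ADMM iteration with rho = 2.0, z^k = -2.6544, u^k = 0.5067
Step 1: x-update.
Minimize 4*x^2 - 2*x + (2.0/2)*(x + 2.6544 + 0.5067)^2
FOC: (2*4 + 2.0)*x = 2 + 2.0*(-2.6544 - 0.5067)
x^{k+1} = -0.4322
Step 2: z-update.
Minimize 1*z^2 - 4*z + (2.0/2)*(-0.4322 - z + 0.5067)^2
FOC: (2*1 + 2.0)*z = 4 + 2.0*(-0.4322 + 0.5067)
z^{k+1} = 1.0372
Step 3: u-update.
u^{k+1} = 0.5067 - 0.4322 - 1.0372 = -0.9628
Step 4: Primal residual = |-0.4322 - 1.0372| = 1.4695


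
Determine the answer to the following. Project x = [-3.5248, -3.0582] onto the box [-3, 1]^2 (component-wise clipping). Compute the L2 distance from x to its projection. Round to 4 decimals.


Project each component onto [-3, 1].
clip(-3.5248) = -3.0, clip(-3.0582) = -3.0
Projection = [-3.0, -3.0]
Squared diffs: [0.2754, 0.0034]
Distance = sqrt(0.2788) = 0.528


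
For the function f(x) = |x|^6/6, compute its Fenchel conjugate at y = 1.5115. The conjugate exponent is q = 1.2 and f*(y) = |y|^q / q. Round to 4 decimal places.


The conjugate exponent q satisfies 1/p + 1/q = 1.
p = 6, so q = 6/(6 - 1) = 1.2
|y|^q = 1.5115^1.2 = 1.6417
f*(1.5115) = 1.6417 / 1.2 = 1.3681


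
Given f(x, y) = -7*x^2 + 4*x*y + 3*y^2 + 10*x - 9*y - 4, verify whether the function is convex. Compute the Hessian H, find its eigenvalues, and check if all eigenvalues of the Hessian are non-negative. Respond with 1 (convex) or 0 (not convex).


The Hessian of f(x,y) = -7*x^2 + 4*x*y + 3*y^2 + 10*x - 9*y - 4 is:
H = [[-14, 4], [4, 6]]
Trace = -14 + 6 = -8
Determinant = -14*6 - (4)^2 = -100
Discriminant = (-8)^2 - 4*-100 = 464.0
Eigenvalues: lambda_1 = -14.7703, lambda_2 = 6.7703
The function is not convex.

0


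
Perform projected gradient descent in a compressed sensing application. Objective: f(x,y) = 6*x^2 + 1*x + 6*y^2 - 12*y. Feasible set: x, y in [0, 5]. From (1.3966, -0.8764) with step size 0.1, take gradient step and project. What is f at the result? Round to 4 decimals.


Step 1: Compute gradient at (1.3966, -0.8764).
grad_x = 2*6*1.3966 + 1 = 17.7592
grad_y = 2*6*-0.8764 - 12 = -22.5168
Step 2: Gradient step.
x_raw = 1.3966 - 0.1*17.7592 = -0.3793
y_raw = -0.8764 - 0.1*-22.5168 = 1.3753
Step 3: Project onto [0, 5].
x_proj = clip(-0.3793) = 0.0
y_proj = clip(1.3753) = 1.3753
Step 4: Evaluate f.
f(0.0, 1.3753) = -5.155


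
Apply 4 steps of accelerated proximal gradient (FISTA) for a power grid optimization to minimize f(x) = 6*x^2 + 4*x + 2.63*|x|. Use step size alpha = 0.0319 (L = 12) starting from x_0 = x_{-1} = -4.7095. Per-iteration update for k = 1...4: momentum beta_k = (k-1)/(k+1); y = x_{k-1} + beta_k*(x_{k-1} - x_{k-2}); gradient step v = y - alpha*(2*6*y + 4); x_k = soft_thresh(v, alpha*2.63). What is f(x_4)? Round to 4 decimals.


FISTA on f(x) = 6*x^2 + 4*x + 2.63*|x|
L = 12, alpha = 0.0319
Iteration 1: beta = 0.0, y = -4.7095 + 0.0*(-4.7095 + 4.7095) = -4.7095
  grad(y) = -52.514, v = y - alpha*grad = -3.0343
  prox(v) = soft_thresh(-3.0343, 0.0839) = -2.9504
Iteration 2: beta = 0.3333, y = -2.9504 + 0.3333*(-2.9504 + 4.7095) = -2.364
  grad(y) = -24.3685, v = y - alpha*grad = -1.5867
  prox(v) = soft_thresh(-1.5867, 0.0839) = -1.5028
Iteration 3: beta = 0.5, y = -1.5028 + 0.5*(-1.5028 + 2.9504) = -0.779
  grad(y) = -5.3478, v = y - alpha*grad = -0.6084
  prox(v) = soft_thresh(-0.6084, 0.0839) = -0.5245
Iteration 4: beta = 0.6, y = -0.5245 + 0.6*(-0.5245 + 1.5028) = 0.0625
  grad(y) = 4.7499, v = y - alpha*grad = -0.089
  prox(v) = soft_thresh(-0.089, 0.0839) = -0.0051
f(x_4) = 6*(-0.0051)^2 + 4*(-0.0051) + 2.63*|-0.0051| = -0.0069


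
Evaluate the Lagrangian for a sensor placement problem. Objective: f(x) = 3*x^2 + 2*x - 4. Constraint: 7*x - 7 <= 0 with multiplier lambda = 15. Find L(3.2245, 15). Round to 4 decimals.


Step 1: Evaluate f(x).
f(3.2245) = 3*3.2245^2 + 2*3.2245 - 4 = 33.6412
Step 2: Evaluate g(x).
g(3.2245) = 7*3.2245 - 7 = 15.5715
Step 3: Compute Lagrangian.
L = 33.6412 + 15*15.5715 = 267.2137


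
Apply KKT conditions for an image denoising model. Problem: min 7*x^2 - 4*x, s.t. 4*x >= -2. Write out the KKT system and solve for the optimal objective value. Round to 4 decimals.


Step 1: Try lambda = 0 (constraint inactive).
Stationarity: 2*7*x - 4 = 0
x* = 4/(2*7) = 2/7 = 0.2857 (rounded; the exact value 2/7 is used below)
Check constraint: 4*0.2857 = 1.1428 >= -2 -- satisfied.
Step 2: Compute optimal value.
f(x*) = 7*(2/7)^2 - 4*(2/7) = -0.5714


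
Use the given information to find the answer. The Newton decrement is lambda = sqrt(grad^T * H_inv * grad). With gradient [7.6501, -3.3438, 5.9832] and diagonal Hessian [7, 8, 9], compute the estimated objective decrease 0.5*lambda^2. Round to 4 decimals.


Step 1: H is diagonal, so H^(-1) * g = [1.0929, -0.418, 0.6648].
Step 2: g^T H^(-1) g = sum_i g_i^2 / H_ii
  = (7.6501)^2/7 + (-3.3438)^2/8 + (5.9832)^2/9
  = 8.3606 + 1.3976 + 3.9776 = 13.7358
Step 3: Objective decrease = 0.5 * g^T H^(-1) g = 6.8679


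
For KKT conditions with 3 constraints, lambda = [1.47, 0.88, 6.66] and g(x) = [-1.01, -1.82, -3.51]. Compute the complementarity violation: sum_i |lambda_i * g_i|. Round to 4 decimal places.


KKT complementary slackness check:
lambda_1 * g_1 = 1.47 * -1.01 = -1.4847
lambda_2 * g_2 = 0.88 * -1.82 = -1.6016
lambda_3 * g_3 = 6.66 * -3.51 = -23.3766
Total violation = 1.4847 + 1.6016 + 23.3766 = 26.4629


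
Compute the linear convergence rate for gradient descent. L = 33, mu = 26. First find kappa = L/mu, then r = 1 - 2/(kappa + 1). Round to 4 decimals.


Step 1: Compute the condition number.
kappa = L/mu = 33/26 = 1.2692
Step 2: Compute the convergence rate.
r = 1 - 2/(kappa + 1) = 1 - 2*mu/(L + mu) = (L - mu)/(L + mu) = 7/59 = 0.1186


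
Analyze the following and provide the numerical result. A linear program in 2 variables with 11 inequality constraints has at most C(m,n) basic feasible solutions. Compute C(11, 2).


Each vertex corresponds to some choice of n active constraints out of m, so the number of vertices is at most C(m, n) = m! / (n!(m-n)!).
m = 11, n = 2
Numerator: 11 * 10
Denominator: 2! = 2
C(11, 2) = 55


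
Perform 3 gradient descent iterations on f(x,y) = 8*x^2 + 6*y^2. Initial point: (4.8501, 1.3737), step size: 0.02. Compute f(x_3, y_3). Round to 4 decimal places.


Gradient descent on f(x,y) = 8*x^2 + 6*y^2.
Starting point: (4.8501, 1.3737), alpha = 0.02
Step 1: grad_x = 2*8*4.8501 = 77.6016, grad_y = 2*6*1.3737 = 16.4844
  x_1 = 4.8501 - 0.02*77.6016 = 3.2981
  y_1 = 1.3737 - 0.02*16.4844 = 1.044
Step 2: grad_x = 2*8*3.2981 = 52.7691, grad_y = 2*6*1.044 = 12.5281
  x_2 = 3.2981 - 0.02*52.7691 = 2.2427
  y_2 = 1.044 - 0.02*12.5281 = 0.7934
Step 3: grad_x = 2*8*2.2427 = 35.883, grad_y = 2*6*0.7934 = 9.5214
  x_3 = 2.2427 - 0.02*35.883 = 1.525
  y_3 = 0.7934 - 0.02*9.5214 = 0.603
f(1.525, 0.603) = 8*1.525^2 + 6*0.603^2 = 20.7875


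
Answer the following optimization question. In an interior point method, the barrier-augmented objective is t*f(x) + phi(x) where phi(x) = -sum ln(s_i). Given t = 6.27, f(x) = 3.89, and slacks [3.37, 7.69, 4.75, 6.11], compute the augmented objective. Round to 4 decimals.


Step 1: Compute log-barrier.
ln values: [1.2149, 2.0399, 1.5581, 1.8099]
phi = -(1.2149 + 2.0399 + 1.5581 + 1.8099) = -6.6229
Step 2: Compute augmented objective.
t*f(x) = 6.27*3.89 = 24.3903
Total = 24.3903 - 6.6229 = 17.7674


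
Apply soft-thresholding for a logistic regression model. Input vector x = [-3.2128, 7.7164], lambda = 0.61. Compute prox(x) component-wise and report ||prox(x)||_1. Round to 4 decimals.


Soft-thresholding with lambda = 0.61:
prox(-3.2128) = sign(-3.2128)*max(|-3.2128| - 0.61, 0) = -2.6028
prox(7.7164) = sign(7.7164)*max(|7.7164| - 0.61, 0) = 7.1064
prox(x) = [-2.6028, 7.1064]
||prox(x)||_1 = 2.6028 + 7.1064 = 9.7092


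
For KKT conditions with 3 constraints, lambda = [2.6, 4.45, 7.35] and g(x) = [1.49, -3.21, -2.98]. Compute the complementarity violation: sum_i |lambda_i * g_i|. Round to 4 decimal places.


KKT complementary slackness check:
lambda_1 * g_1 = 2.6 * 1.49 = 3.874
lambda_2 * g_2 = 4.45 * -3.21 = -14.2845
lambda_3 * g_3 = 7.35 * -2.98 = -21.903
Total violation = 3.874 + 14.2845 + 21.903 = 40.0615


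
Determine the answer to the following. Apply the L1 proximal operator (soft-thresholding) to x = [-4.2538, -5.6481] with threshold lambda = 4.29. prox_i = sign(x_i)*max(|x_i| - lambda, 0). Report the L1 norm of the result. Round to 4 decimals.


Soft-thresholding with lambda = 4.29:
prox(-4.2538) = sign(-4.2538)*max(|-4.2538| - 4.29, 0) = 0.0
prox(-5.6481) = sign(-5.6481)*max(|-5.6481| - 4.29, 0) = -1.3581
prox(x) = [0.0, -1.3581]
||prox(x)||_1 = 0.0 + 1.3581 = 1.3581


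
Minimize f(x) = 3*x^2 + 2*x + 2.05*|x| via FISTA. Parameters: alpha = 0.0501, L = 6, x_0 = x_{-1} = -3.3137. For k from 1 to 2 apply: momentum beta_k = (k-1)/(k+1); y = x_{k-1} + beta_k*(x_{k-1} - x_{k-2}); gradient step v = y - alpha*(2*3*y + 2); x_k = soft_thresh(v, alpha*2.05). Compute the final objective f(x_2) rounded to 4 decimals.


FISTA on f(x) = 3*x^2 + 2*x + 2.05*|x|
L = 6, alpha = 0.0501
Iteration 1: beta = 0.0, y = -3.3137 + 0.0*(-3.3137 + 3.3137) = -3.3137
  grad(y) = -17.8822, v = y - alpha*grad = -2.4178
  prox(v) = soft_thresh(-2.4178, 0.1027) = -2.3151
Iteration 2: beta = 0.3333, y = -2.3151 + 0.3333*(-2.3151 + 3.3137) = -1.9822
  grad(y) = -9.8934, v = y - alpha*grad = -1.4866
  prox(v) = soft_thresh(-1.4866, 0.1027) = -1.3839
f(x_2) = 3*(-1.3839)^2 + 2*(-1.3839) + 2.05*|-1.3839| = 5.8144


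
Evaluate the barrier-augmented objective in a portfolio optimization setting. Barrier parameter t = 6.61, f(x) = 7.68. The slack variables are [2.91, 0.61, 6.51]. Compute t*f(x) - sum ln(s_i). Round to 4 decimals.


Step 1: Compute log-barrier.
ln values: [1.0682, -0.4943, 1.8733]
phi = -(1.0682 - 0.4943 + 1.8733) = -2.4472
Step 2: Compute augmented objective.
t*f(x) = 6.61*7.68 = 50.7648
Total = 50.7648 - 2.4472 = 48.3176


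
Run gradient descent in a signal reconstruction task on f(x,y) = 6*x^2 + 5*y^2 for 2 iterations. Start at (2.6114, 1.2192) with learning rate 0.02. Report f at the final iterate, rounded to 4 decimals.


Gradient descent on f(x,y) = 6*x^2 + 5*y^2.
Starting point: (2.6114, 1.2192), alpha = 0.02
Step 1: grad_x = 2*6*2.6114 = 31.3368, grad_y = 2*5*1.2192 = 12.192
  x_1 = 2.6114 - 0.02*31.3368 = 1.9847
  y_1 = 1.2192 - 0.02*12.192 = 0.9754
Step 2: grad_x = 2*6*1.9847 = 23.816, grad_y = 2*5*0.9754 = 9.7536
  x_2 = 1.9847 - 0.02*23.816 = 1.5083
  y_2 = 0.9754 - 0.02*9.7536 = 0.7803
f(1.5083, 0.7803) = 6*1.5083^2 + 5*0.7803^2 = 16.6949


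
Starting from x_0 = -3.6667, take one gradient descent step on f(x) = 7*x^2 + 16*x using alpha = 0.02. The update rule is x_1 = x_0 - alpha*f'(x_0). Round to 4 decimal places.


We compute the gradient at x_0 and apply the update.
f'(x) = 14*x + 16
f'(-3.6667) = 14*-3.6667 + 16 = -35.3338
x_1 = -3.6667 - 0.02*-35.3338 = -2.96


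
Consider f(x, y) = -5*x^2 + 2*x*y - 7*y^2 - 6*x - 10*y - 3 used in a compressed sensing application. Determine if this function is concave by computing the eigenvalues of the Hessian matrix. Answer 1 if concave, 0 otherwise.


The Hessian of f(x,y) = -5*x^2 + 2*x*y - 7*y^2 - 6*x - 10*y - 3 is:
H = [[-10, 2], [2, -14]]
Trace = -10 - 14 = -24
Determinant = -10*-14 - (2)^2 = 136
Discriminant = (-24)^2 - 4*136 = 32.0
Eigenvalues: lambda_1 = -14.8284, lambda_2 = -9.1716
The function is concave.

1


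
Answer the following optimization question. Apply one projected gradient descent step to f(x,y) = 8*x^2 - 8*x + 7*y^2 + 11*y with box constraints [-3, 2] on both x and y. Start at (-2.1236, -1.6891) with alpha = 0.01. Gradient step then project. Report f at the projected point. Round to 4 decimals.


Step 1: Compute gradient at (-2.1236, -1.6891).
grad_x = 2*8*-2.1236 - 8 = -41.9776
grad_y = 2*7*-1.6891 + 11 = -12.6474
Step 2: Gradient step.
x_raw = -2.1236 - 0.01*-41.9776 = -1.7038
y_raw = -1.6891 - 0.01*-12.6474 = -1.5626
Step 3: Project onto [-3, 2].
x_proj = clip(-1.7038) = -1.7038
y_proj = clip(-1.5626) = -1.5626
Step 4: Evaluate f.
f(-1.7038, -1.5626) = 36.7584


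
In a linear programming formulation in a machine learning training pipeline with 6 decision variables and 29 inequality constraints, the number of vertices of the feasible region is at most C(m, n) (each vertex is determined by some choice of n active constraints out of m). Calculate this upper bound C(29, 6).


Each vertex corresponds to some choice of n active constraints out of m, so the number of vertices is at most C(m, n) = m! / (n!(m-n)!).
m = 29, n = 6
Numerator: 29 * 28 * 27 * 26 * 25 * 24
Denominator: 6! = 720
C(29, 6) = 475020


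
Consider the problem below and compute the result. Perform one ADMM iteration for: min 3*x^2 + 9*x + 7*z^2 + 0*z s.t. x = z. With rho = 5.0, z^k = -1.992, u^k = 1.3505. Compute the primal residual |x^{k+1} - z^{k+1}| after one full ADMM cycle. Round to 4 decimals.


ADMM iteration with rho = 5.0, z^k = -1.992, u^k = 1.3505
Step 1: x-update.
Minimize 3*x^2 + 9*x + (5.0/2)*(x + 1.992 + 1.3505)^2
FOC: (2*3 + 5.0)*x = -9 + 5.0*(-1.992 - 1.3505)
x^{k+1} = -2.3375
Step 2: z-update.
Minimize 7*z^2 + 0*z + (5.0/2)*(-2.3375 - z + 1.3505)^2
FOC: (2*7 + 5.0)*z = 0 + 5.0*(-2.3375 + 1.3505)
z^{k+1} = -0.2597
Step 3: u-update.
u^{k+1} = 1.3505 - 2.3375 + 0.2597 = -0.7273
Step 4: Primal residual = |-2.3375 + 0.2597| = 2.0778


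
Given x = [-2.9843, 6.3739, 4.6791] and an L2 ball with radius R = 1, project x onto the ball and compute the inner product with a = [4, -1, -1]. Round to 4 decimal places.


Step 1: Compute ||x|| (intermediates to 6 decimals).
||x|| = sqrt((-2.9843)^2 + 6.3739^2 + 4.6791^2) = 8.451427
Step 2: Project.
Since ||x|| > R, scale = R/||x|| = 1/8.451427 = 0.118323, proj(x) = scale * x
proj(x) = [-0.353111, 0.754179, 0.553645]
Step 3: Dot product.
a^T * proj(x) = 4*(-0.353111) - 1*0.754179 - 1*0.553645 = -2.7203


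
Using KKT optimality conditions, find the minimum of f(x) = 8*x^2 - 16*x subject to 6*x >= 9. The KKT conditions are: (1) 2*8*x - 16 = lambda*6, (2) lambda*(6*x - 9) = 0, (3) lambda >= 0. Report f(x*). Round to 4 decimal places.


Step 1: Try lambda = 0 (constraint inactive).
x_unc = 16/(2*8) = 1.0
Check: 6*1.0 = 6.0 < 9 -- violated!
Step 2: Constraint must be active: 6*x = 9
x* = 9/6 = 1.5
lambda = (2*8*1.5 - 16)/6 = 1.3333
Step 3: Compute optimal value.
f(x*) = 8*1.5^2 - 16*1.5 = -6.0


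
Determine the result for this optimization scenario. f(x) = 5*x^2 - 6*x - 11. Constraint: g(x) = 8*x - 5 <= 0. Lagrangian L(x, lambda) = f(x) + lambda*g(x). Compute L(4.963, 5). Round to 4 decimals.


Step 1: Evaluate f(x).
f(4.963) = 5*4.963^2 - 6*4.963 - 11 = 82.3788
Step 2: Evaluate g(x).
g(4.963) = 8*4.963 - 5 = 34.704
Step 3: Compute Lagrangian.
L = 82.3788 + 5*34.704 = 255.8988


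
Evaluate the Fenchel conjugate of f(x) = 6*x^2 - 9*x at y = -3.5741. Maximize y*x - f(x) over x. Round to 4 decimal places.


f*(y) = sup_x {y*x - a*x^2 - b*x} = sup_x {(y-b)*x - a*x^2}
FOC: (y - b) - 2a*x = 0 => x* = (y - b)/(2a)
x* = (-3.5741 + 9)/(2*6) = 0.4522
f*(-3.5741) = (y-b)^2/(4a) = (-3.5741 + 9)^2/(4*6)
= 29.4404/24 = 1.2267


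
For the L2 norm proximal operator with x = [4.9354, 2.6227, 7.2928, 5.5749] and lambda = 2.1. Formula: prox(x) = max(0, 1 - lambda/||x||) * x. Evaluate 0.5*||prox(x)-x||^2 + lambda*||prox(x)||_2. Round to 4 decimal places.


Step 1: Compute ||x||.
||x|| = 10.7471
Step 2: Compute scaling factor.
scale = max(0, 1 - 2.1/10.7471) = 0.8046
Step 3: prox(x) = [3.971, 2.1102, 5.8678, 4.4856]
||prox(x)|| = 8.6471
Step 4: Proximal objective.
0.5*||prox-x||^2 = 2.205
lambda*||prox|| = 18.1589
Total = 20.364


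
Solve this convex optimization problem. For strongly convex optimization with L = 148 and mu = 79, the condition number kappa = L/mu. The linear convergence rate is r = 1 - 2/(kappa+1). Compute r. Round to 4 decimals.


Step 1: Compute the condition number.
kappa = L/mu = 148/79 = 1.8734
Step 2: Compute the convergence rate.
r = 1 - 2/(kappa + 1) = 1 - 2*mu/(L + mu) = (L - mu)/(L + mu) = 69/227 = 0.304


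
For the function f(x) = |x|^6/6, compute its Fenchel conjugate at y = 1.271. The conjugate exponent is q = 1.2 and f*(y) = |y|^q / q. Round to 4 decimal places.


The conjugate exponent q satisfies 1/p + 1/q = 1.
p = 6, so q = 6/(6 - 1) = 1.2
|y|^q = 1.271^1.2 = 1.3334
f*(1.271) = 1.3334 / 1.2 = 1.1112


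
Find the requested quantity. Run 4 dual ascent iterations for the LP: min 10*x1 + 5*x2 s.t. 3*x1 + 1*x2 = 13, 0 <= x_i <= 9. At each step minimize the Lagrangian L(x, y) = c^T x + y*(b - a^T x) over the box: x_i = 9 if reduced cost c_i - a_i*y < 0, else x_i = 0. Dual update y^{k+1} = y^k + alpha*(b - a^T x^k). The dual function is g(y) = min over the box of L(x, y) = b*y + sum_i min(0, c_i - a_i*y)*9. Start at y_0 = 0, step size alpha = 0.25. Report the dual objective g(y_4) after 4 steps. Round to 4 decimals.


Dual ascent for LP: min 10*x1 + 5*x2, 3*x1 + 1*x2 = 13, 0 <= x_i <= 9
Step 1: y^k = 0.0, reduced costs: (10.0, 5.0)
  x^k = (0.0, 0.0), subgradient = b - a^T x = 13.0
  y^{k+1} = 0.0 + 0.25*13.0 = 3.25
Step 2: y^k = 3.25, reduced costs: (0.25, 1.75)
  x^k = (0.0, 0.0), subgradient = b - a^T x = 13.0
  y^{k+1} = 3.25 + 0.25*13.0 = 6.5
Step 3: y^k = 6.5, reduced costs: (-9.5, -1.5)
  x^k = (9.0, 9.0), subgradient = b - a^T x = -23.0
  y^{k+1} = 6.5 + 0.25*-23.0 = 0.75
Step 4: y^k = 0.75, reduced costs: (7.75, 4.25)
  x^k = (0.0, 0.0), subgradient = b - a^T x = 13.0
  y^{k+1} = 0.75 + 0.25*13.0 = 4.0
Dual objective at y_4 = 4.0: reduced costs (-2.0, 1.0), box minimizer x = (9.0, 0.0)
g(y_4) = b*y + (c1 - a1*y)*x1 + (c2 - a2*y)*x2 = 13*4.0 + (-2.0)*9.0 + 1.0*0.0 = 52.0 - 18.0 + 0.0 = 34.0


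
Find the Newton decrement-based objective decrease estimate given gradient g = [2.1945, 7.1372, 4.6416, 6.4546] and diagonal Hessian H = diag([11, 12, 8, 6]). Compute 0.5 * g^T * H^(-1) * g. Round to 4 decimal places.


Step 1: H is diagonal, so H^(-1) * g = [0.1995, 0.5948, 0.5802, 1.0758].
Step 2: g^T H^(-1) g = sum_i g_i^2 / H_ii
  = (2.1945)^2/11 + (7.1372)^2/12 + (4.6416)^2/8 + (6.4546)^2/6
  = 0.4378 + 4.245 + 2.6931 + 6.9436 = 14.3195
Step 3: Objective decrease = 0.5 * g^T H^(-1) g = 7.1597


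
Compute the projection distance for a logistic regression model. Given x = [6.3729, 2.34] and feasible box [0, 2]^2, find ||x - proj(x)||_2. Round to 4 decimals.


Project each component onto [0, 2].
clip(6.3729) = 2.0, clip(2.34) = 2.0
Projection = [2.0, 2.0]
Squared diffs: [19.1223, 0.1156]
Distance = sqrt(19.2379) = 4.3861


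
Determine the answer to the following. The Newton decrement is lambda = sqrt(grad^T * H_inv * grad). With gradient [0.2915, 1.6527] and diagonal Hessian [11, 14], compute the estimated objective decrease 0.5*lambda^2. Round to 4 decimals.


Step 1: H is diagonal, so H^(-1) * g = [0.0265, 0.1181].
Step 2: g^T H^(-1) g = sum_i g_i^2 / H_ii
  = (0.2915)^2/11 + (1.6527)^2/14
  = 0.0077 + 0.1951 = 0.2028
Step 3: Objective decrease = 0.5 * g^T H^(-1) g = 0.1014


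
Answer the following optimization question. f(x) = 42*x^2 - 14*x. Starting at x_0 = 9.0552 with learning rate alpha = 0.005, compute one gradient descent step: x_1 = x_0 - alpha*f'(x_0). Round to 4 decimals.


We compute the gradient at x_0 and apply the update.
f'(x) = 84*x - 14
f'(9.0552) = 84*9.0552 - 14 = 746.6368
x_1 = 9.0552 - 0.005*746.6368 = 5.322


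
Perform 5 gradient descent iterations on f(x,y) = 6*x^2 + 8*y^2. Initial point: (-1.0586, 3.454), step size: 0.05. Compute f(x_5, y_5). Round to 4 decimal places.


Gradient descent on f(x,y) = 6*x^2 + 8*y^2.
Starting point: (-1.0586, 3.454), alpha = 0.05
Step 1: grad_x = 2*6*-1.0586 = -12.7032, grad_y = 2*8*3.454 = 55.264
  x_1 = -1.0586 - 0.05*-12.7032 = -0.4234
  y_1 = 3.454 - 0.05*55.264 = 0.6908
Step 2: grad_x = 2*6*-0.4234 = -5.0813, grad_y = 2*8*0.6908 = 11.0528
  x_2 = -0.4234 - 0.05*-5.0813 = -0.1694
  y_2 = 0.6908 - 0.05*11.0528 = 0.1382
Step 3: grad_x = 2*6*-0.1694 = -2.0325, grad_y = 2*8*0.1382 = 2.2106
  x_3 = -0.1694 - 0.05*-2.0325 = -0.0678
  y_3 = 0.1382 - 0.05*2.2106 = 0.0276
Step 4: grad_x = 2*6*-0.0678 = -0.813, grad_y = 2*8*0.0276 = 0.4421
  x_4 = -0.0678 - 0.05*-0.813 = -0.0271
  y_4 = 0.0276 - 0.05*0.4421 = 0.0055
Step 5: grad_x = 2*6*-0.0271 = -0.3252, grad_y = 2*8*0.0055 = 0.0884
  x_5 = -0.0271 - 0.05*-0.3252 = -0.0108
  y_5 = 0.0055 - 0.05*0.0884 = 0.0011
f(-0.0108, 0.0011) = 6*(-0.0108)^2 + 8*0.0011^2 = 0.0007


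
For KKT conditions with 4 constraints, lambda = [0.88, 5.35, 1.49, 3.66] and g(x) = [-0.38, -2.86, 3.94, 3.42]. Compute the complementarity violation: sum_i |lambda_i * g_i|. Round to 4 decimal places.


KKT complementary slackness check:
lambda_1 * g_1 = 0.88 * -0.38 = -0.3344
lambda_2 * g_2 = 5.35 * -2.86 = -15.301
lambda_3 * g_3 = 1.49 * 3.94 = 5.8706
lambda_4 * g_4 = 3.66 * 3.42 = 12.5172
Total violation = 0.3344 + 15.301 + 5.8706 + 12.5172 = 34.0232


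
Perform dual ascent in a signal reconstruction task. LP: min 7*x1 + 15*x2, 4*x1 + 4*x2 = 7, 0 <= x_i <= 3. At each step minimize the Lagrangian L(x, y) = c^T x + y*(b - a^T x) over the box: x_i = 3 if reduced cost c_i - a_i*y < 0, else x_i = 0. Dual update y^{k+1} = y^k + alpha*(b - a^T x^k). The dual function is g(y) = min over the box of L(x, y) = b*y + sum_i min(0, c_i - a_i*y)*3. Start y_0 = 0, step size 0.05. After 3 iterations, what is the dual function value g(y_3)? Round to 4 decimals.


Dual ascent for LP: min 7*x1 + 15*x2, 4*x1 + 4*x2 = 7, 0 <= x_i <= 3
Step 1: y^k = 0.0, reduced costs: (7.0, 15.0)
  x^k = (0.0, 0.0), subgradient = b - a^T x = 7.0
  y^{k+1} = 0.0 + 0.05*7.0 = 0.35
Step 2: y^k = 0.35, reduced costs: (5.6, 13.6)
  x^k = (0.0, 0.0), subgradient = b - a^T x = 7.0
  y^{k+1} = 0.35 + 0.05*7.0 = 0.7
Step 3: y^k = 0.7, reduced costs: (4.2, 12.2)
  x^k = (0.0, 0.0), subgradient = b - a^T x = 7.0
  y^{k+1} = 0.7 + 0.05*7.0 = 1.05
Dual objective at y_3 = 1.05: reduced costs (2.8, 10.8), box minimizer x = (0.0, 0.0)
g(y_3) = b*y + (c1 - a1*y)*x1 + (c2 - a2*y)*x2 = 7*1.05 + 2.8*0.0 + 10.8*0.0 = 7.35 + 0.0 + 0.0 = 7.35


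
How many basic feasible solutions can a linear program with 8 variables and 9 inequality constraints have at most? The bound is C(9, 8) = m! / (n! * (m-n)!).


Each vertex corresponds to some choice of n active constraints out of m, so the number of vertices is at most C(m, n) = m! / (n!(m-n)!).
m = 9, n = 8
Numerator: 9 * 8 * 7 * 6 * 5 * 4 * 3 * 2
Denominator: 8! = 40320
C(9, 8) = 9


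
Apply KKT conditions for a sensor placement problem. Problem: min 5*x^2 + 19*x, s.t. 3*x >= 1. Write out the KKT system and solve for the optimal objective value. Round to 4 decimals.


Step 1: Try lambda = 0 (constraint inactive).
x_unc = -19/(2*5) = -1.9
Check: 3*-1.9 = -5.7 < 1 -- violated!
Step 2: Constraint must be active: 3*x = 1
x* = 1/3 = 0.3333 (rounded; the exact value 1/3 is used below)
lambda = (2*5*(1/3) + 19)/3 = 7.4444
Step 3: Compute optimal value.
f(x*) = 5*(1/3)^2 + 19*(1/3) = 6.8889


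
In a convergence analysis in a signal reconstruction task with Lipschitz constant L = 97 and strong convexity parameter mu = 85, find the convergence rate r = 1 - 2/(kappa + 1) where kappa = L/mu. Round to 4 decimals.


Step 1: Compute the condition number.
kappa = L/mu = 97/85 = 1.1412
Step 2: Compute the convergence rate.
r = 1 - 2/(kappa + 1) = 1 - 2*mu/(L + mu) = (L - mu)/(L + mu) = 12/182 = 0.0659


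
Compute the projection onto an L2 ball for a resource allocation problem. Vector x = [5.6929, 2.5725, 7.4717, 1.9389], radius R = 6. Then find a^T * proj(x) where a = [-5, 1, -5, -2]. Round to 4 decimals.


Step 1: Compute ||x|| (intermediates to 6 decimals).
||x|| = sqrt(5.6929^2 + 2.5725^2 + 7.4717^2 + 1.9389^2) = 9.930383
Step 2: Project.
Since ||x|| > R, scale = R/||x|| = 6/9.930383 = 0.604206, proj(x) = scale * x
proj(x) = [3.439684, 1.55432, 4.514446, 1.171495]
Step 3: Dot product.
a^T * proj(x) = -5*3.439684 + 1*1.55432 - 5*4.514446 - 2*1.171495 = -40.5593


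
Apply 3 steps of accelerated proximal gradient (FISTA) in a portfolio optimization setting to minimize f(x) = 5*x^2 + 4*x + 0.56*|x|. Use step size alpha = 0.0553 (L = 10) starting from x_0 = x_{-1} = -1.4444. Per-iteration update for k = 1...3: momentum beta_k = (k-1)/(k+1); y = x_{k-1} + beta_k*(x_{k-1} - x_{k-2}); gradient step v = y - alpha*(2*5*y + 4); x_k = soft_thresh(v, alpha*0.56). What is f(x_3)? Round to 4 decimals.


FISTA on f(x) = 5*x^2 + 4*x + 0.56*|x|
L = 10, alpha = 0.0553
Iteration 1: beta = 0.0, y = -1.4444 + 0.0*(-1.4444 + 1.4444) = -1.4444
  grad(y) = -10.444, v = y - alpha*grad = -0.8668
  prox(v) = soft_thresh(-0.8668, 0.031) = -0.8359
Iteration 2: beta = 0.3333, y = -0.8359 + 0.3333*(-0.8359 + 1.4444) = -0.633
  grad(y) = -2.3304, v = y - alpha*grad = -0.5042
  prox(v) = soft_thresh(-0.5042, 0.031) = -0.4732
Iteration 3: beta = 0.5, y = -0.4732 + 0.5*(-0.4732 + 0.8359) = -0.2919
  grad(y) = 1.0814, v = y - alpha*grad = -0.3517
  prox(v) = soft_thresh(-0.3517, 0.031) = -0.3207
f(x_3) = 5*(-0.3207)^2 + 4*(-0.3207) + 0.56*|-0.3207| = -0.589
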